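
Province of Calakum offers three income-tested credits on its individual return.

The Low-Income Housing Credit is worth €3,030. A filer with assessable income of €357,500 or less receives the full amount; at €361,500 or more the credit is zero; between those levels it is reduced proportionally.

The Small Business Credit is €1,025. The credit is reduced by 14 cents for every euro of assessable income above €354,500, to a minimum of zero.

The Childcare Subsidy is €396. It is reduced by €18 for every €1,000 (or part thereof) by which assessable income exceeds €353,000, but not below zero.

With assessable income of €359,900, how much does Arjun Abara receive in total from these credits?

Low-Income Housing Credit: €359,900 is €2,400 into a €4,000 phase-out range, leaving 1,600/4,000 of the credit: €3,030 × 1,600/4,000 = €1,212.
Small Business Credit: 14% of the €5,400 excess over €354,500 is €756; credit = €1,025 − €756 = €269.
Childcare Subsidy: income exceeds €353,000 by €6,900, which is 7 full-or-partial €1,000 increments; reduction = 7 × €18 = €126, leaving €270.
Total: €1,212 + €269 + €270 = €1,751.

€1,751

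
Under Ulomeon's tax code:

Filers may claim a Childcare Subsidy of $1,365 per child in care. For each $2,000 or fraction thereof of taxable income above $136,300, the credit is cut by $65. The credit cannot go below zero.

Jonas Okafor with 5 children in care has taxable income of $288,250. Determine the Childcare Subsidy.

$1,885

Childcare Subsidy: base = 5 × $1,365 = $6,825. income exceeds $136,300 by $151,950, which is 76 full-or-partial $2,000 increments; reduction = 76 × $65 = $4,940, leaving $1,885.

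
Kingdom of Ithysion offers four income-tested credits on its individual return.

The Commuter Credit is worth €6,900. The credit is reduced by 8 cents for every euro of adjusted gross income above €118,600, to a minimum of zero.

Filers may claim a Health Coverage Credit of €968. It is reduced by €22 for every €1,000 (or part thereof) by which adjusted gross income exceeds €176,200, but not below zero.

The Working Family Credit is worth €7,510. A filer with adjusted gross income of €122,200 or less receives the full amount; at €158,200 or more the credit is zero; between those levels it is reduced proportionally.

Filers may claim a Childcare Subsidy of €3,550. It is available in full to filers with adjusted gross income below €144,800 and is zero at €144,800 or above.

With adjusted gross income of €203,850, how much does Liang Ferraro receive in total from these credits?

Commuter Credit: 8% of the €85,250 excess over €118,600 is €6,820; credit = €6,900 − €6,820 = €80.
Health Coverage Credit: income exceeds €176,200 by €27,650, which is 28 full-or-partial €1,000 increments; reduction = 28 × €22 = €616, leaving €352.
Working Family Credit: €203,850 is at or above €158,200, so the credit is €0.
Childcare Subsidy: €203,850 meets or exceeds the €144,800 cutoff, so the credit is €0.
Total: €80 + €352 + €0 + €0 = €432.

€432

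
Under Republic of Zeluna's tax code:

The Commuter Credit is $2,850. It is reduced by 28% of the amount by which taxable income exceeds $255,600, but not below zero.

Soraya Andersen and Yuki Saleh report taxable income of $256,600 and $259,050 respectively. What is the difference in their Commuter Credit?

Soraya ($256,600): Commuter Credit: 28% of the $1,000 excess over $255,600 is $280; credit = $2,850 − $280 = $2,570.
Yuki ($259,050): Commuter Credit: 28% of the $3,450 excess over $255,600 is $966; credit = $2,850 − $966 = $1,884.
Difference: |$2,570 − $1,884| = $686.

$686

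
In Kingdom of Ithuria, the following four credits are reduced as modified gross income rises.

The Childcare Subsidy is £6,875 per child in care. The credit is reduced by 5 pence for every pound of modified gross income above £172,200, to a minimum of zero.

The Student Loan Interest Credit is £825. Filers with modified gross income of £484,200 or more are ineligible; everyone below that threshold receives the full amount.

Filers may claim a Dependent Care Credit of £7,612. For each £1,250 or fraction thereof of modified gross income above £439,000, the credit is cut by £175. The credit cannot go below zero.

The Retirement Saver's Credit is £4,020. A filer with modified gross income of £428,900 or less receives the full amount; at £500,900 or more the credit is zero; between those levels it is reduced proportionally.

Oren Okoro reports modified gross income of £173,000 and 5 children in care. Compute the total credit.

£46,792

Childcare Subsidy: base = 5 × £6,875 = £34,375. 5% of the £800 excess over £172,200 is £40; credit = £34,375 − £40 = £34,335.
Student Loan Interest Credit: £173,000 is below the £484,200 cutoff, so the full £825 applies.
Dependent Care Credit: £173,000 is at or below the £439,000 threshold, so the full £7,612 applies.
Retirement Saver's Credit: £173,000 is at or below the £428,900 threshold, so the full £4,020 applies.
Total: £34,335 + £825 + £7,612 + £4,020 = £46,792.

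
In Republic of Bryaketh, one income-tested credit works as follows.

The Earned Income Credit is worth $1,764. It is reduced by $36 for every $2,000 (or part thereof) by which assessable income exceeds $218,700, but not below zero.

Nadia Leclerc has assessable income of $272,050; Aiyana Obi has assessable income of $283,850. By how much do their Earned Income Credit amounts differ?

Nadia ($272,050): Earned Income Credit: income exceeds $218,700 by $53,350, which is 27 full-or-partial $2,000 increments; reduction = 27 × $36 = $972, leaving $792.
Aiyana ($283,850): Earned Income Credit: income exceeds $218,700 by $65,150, which is 33 full-or-partial $2,000 increments; reduction = 33 × $36 = $1,188, leaving $576.
Difference: |$792 − $576| = $216.

$216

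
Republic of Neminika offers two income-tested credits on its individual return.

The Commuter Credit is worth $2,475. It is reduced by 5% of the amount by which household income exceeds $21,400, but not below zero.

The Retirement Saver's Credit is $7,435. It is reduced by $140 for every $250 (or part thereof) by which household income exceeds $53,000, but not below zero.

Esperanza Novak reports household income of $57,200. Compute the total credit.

$5,740

Commuter Credit: 5% of the $35,800 excess over $21,400 is $1,790; credit = $2,475 − $1,790 = $685.
Retirement Saver's Credit: income exceeds $53,000 by $4,200, which is 17 full-or-partial $250 increments; reduction = 17 × $140 = $2,380, leaving $5,055.
Total: $685 + $5,055 = $5,740.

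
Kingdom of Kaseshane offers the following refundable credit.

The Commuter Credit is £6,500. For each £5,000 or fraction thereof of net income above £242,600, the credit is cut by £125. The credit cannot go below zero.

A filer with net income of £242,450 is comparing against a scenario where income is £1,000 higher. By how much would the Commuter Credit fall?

£125

At £242,450 — £242,450 is at or below the £242,600 threshold, so the full £6,500 applies.
At £243,450 — income exceeds £242,600 by £850, which is 1 full-or-partial £5,000 increment; reduction = 1 × £125 = £125, leaving £6,375.
Lost: £6,500 − £6,375 = £125.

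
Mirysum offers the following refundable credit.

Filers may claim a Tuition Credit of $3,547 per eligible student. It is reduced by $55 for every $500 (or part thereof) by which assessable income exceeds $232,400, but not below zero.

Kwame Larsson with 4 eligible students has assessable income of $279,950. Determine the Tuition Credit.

$8,908

Tuition Credit: base = 4 × $3,547 = $14,188. income exceeds $232,400 by $47,550, which is 96 full-or-partial $500 increments; reduction = 96 × $55 = $5,280, leaving $8,908.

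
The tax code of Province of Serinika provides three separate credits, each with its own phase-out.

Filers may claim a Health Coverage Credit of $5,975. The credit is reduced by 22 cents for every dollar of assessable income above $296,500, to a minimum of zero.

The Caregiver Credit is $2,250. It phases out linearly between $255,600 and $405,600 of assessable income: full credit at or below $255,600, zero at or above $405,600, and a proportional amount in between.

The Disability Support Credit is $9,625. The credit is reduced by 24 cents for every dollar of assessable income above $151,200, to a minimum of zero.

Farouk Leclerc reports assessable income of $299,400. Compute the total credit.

Health Coverage Credit: 22% of the $2,900 excess over $296,500 is $638; credit = $5,975 − $638 = $5,337.
Caregiver Credit: $299,400 is $43,800 into a $150,000 phase-out range, leaving 106,200/150,000 of the credit: $2,250 × 106,200/150,000 = $1,593.
Disability Support Credit: 24% of the $148,200 excess over $151,200 is $35,568 ≥ base, so the credit is $0.
Total: $5,337 + $1,593 + $0 = $6,930.

$6,930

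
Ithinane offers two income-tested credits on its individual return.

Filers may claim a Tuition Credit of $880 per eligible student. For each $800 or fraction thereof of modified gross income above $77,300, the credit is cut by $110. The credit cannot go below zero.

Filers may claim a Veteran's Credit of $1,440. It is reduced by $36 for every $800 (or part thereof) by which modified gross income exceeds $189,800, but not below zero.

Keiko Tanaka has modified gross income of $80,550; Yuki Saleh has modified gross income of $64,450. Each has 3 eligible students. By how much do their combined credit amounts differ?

Keiko ($80,550): Tuition Credit: base = 3 × $880 = $2,640. income exceeds $77,300 by $3,250, which is 5 full-or-partial $800 increments; reduction = 5 × $110 = $550, leaving $2,090. Veteran's Credit: $80,550 is at or below the $189,800 threshold, so the full $1,440 applies. total $2,090 + $1,440 = $3,530
Yuki ($64,450): Tuition Credit: base = 3 × $880 = $2,640. $64,450 is at or below the $77,300 threshold, so the full $2,640 applies. Veteran's Credit: $64,450 is at or below the $189,800 threshold, so the full $1,440 applies. total $2,640 + $1,440 = $4,080
Difference: |$3,530 − $4,080| = $550.

$550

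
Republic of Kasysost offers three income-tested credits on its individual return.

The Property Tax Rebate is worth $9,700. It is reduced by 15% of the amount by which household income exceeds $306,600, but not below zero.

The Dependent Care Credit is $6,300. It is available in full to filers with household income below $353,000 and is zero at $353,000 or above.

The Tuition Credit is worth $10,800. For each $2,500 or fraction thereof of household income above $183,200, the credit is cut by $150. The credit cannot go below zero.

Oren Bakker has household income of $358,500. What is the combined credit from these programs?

Property Tax Rebate: 15% of the $51,900 excess over $306,600 is $7,785; credit = $9,700 − $7,785 = $1,915.
Dependent Care Credit: $358,500 meets or exceeds the $353,000 cutoff, so the credit is $0.
Tuition Credit: income exceeds $183,200 by $175,300, which is 71 full-or-partial $2,500 increments; reduction = 71 × $150 = $10,650, leaving $150.
Total: $1,915 + $0 + $150 = $2,065.

$2,065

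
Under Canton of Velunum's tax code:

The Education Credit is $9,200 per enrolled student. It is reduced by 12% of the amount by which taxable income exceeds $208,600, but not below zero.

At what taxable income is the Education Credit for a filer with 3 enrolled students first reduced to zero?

Full credit = 3 × $9,200 = $27,600.
The credit falls by 12% of each dollar above $208,600, so it reaches zero when the excess is $27,600 / 12% = $230,000: income = $208,600 + $230,000 = $438,600.

$438,600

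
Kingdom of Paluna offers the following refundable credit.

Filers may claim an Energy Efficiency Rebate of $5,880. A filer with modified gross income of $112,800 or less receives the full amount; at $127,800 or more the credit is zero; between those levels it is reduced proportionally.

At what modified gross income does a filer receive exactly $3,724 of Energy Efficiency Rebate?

$118,300

$3,724 is 3,724/5,880 of the full $5,880, so 2,156/5,880 of the $15,000 range has been used: income = $112,800 + $15,000 × 2,156/5,880 = $118,300.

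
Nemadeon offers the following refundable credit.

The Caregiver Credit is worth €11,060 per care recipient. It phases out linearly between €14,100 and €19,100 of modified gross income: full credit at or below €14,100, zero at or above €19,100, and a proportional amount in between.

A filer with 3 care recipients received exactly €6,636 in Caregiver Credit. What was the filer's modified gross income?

Full credit = 3 × €11,060 = €33,180.
€6,636 is 6,636/33,180 of the full €33,180, so 26,544/33,180 of the €5,000 range has been used: income = €14,100 + €5,000 × 26,544/33,180 = €18,100.

€18,100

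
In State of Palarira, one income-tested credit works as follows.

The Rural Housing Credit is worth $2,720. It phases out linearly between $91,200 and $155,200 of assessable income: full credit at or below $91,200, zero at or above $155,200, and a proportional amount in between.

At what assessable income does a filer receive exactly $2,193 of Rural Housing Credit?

$103,600

$2,193 is 2,193/2,720 of the full $2,720, so 527/2,720 of the $64,000 range has been used: income = $91,200 + $64,000 × 527/2,720 = $103,600.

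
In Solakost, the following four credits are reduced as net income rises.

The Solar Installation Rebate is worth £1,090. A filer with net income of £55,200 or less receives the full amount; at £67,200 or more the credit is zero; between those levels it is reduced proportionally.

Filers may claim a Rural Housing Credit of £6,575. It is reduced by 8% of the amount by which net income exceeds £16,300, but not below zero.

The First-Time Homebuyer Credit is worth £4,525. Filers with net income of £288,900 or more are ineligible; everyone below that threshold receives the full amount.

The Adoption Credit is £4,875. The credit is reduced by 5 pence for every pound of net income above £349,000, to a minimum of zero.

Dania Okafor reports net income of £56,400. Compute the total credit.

£13,748

Solar Installation Rebate: £56,400 is £1,200 into a £12,000 phase-out range, leaving 10,800/12,000 of the credit: £1,090 × 10,800/12,000 = £981.
Rural Housing Credit: 8% of the £40,100 excess over £16,300 is £3,208; credit = £6,575 − £3,208 = £3,367.
First-Time Homebuyer Credit: £56,400 is below the £288,900 cutoff, so the full £4,525 applies.
Adoption Credit: £56,400 is at or below the £349,000 threshold, so the full £4,875 applies.
Total: £981 + £3,367 + £4,525 + £4,875 = £13,748.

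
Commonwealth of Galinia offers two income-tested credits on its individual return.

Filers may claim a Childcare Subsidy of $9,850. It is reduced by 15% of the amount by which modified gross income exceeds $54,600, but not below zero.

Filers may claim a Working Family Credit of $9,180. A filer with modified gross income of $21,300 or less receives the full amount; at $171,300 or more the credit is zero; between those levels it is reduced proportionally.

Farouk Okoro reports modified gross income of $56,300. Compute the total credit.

Childcare Subsidy: 15% of the $1,700 excess over $54,600 is $255; credit = $9,850 − $255 = $9,595.
Working Family Credit: $56,300 is $35,000 into a $150,000 phase-out range, leaving 115,000/150,000 of the credit: $9,180 × 115,000/150,000 = $7,038.
Total: $9,595 + $7,038 = $16,633.

$16,633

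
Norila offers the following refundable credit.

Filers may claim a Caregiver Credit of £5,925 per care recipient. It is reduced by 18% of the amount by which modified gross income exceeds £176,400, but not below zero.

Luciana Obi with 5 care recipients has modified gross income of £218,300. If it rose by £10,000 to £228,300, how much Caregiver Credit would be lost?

At £218,300 — base = 5 × £5,925 = £29,625. 18% of the £41,900 excess over £176,400 is £7,542; credit = £29,625 − £7,542 = £22,083.
At £228,300 — base = 5 × £5,925 = £29,625. 18% of the £51,900 excess over £176,400 is £9,342; credit = £29,625 − £9,342 = £20,283.
Lost: £22,083 − £20,283 = £1,800.

£1,800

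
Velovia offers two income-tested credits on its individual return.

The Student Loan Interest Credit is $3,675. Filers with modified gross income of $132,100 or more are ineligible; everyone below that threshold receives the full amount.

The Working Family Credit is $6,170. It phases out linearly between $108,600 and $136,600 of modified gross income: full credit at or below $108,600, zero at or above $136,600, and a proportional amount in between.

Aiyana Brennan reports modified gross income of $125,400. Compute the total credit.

$6,143

Student Loan Interest Credit: $125,400 is below the $132,100 cutoff, so the full $3,675 applies.
Working Family Credit: $125,400 is $16,800 into a $28,000 phase-out range, leaving 11,200/28,000 of the credit: $6,170 × 11,200/28,000 = $2,468.
Total: $3,675 + $2,468 = $6,143.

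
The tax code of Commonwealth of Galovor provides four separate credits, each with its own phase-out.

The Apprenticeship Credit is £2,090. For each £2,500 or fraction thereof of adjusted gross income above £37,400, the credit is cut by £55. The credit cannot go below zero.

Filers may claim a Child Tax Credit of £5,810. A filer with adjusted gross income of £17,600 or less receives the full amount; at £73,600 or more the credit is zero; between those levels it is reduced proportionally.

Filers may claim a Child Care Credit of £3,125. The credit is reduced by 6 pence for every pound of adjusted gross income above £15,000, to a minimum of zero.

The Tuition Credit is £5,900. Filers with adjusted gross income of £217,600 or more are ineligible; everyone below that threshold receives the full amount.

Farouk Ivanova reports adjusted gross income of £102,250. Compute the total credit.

Apprenticeship Credit: income exceeds £37,400 by £64,850, which is 26 full-or-partial £2,500 increments; reduction = 26 × £55 = £1,430, leaving £660.
Child Tax Credit: £102,250 is at or above £73,600, so the credit is £0.
Child Care Credit: 6% of the £87,250 excess over £15,000 is £5,235 ≥ base, so the credit is £0.
Tuition Credit: £102,250 is below the £217,600 cutoff, so the full £5,900 applies.
Total: £660 + £0 + £0 + £5,900 = £6,560.

£6,560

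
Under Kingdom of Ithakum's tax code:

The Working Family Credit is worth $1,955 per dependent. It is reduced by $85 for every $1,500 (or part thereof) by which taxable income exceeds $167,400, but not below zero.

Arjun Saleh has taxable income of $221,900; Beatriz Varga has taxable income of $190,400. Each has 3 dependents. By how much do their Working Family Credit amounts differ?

Arjun ($221,900): Working Family Credit: base = 3 × $1,955 = $5,865. income exceeds $167,400 by $54,500, which is 37 full-or-partial $1,500 increments; reduction = 37 × $85 = $3,145, leaving $2,720.
Beatriz ($190,400): Working Family Credit: base = 3 × $1,955 = $5,865. income exceeds $167,400 by $23,000, which is 16 full-or-partial $1,500 increments; reduction = 16 × $85 = $1,360, leaving $4,505.
Difference: |$2,720 − $4,505| = $1,785.

$1,785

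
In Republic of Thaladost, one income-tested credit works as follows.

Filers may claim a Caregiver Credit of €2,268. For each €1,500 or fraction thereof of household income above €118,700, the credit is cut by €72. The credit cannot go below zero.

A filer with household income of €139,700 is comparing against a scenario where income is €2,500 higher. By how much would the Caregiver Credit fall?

€144

At €139,700 — income exceeds €118,700 by €21,000, which is 14 full-or-partial €1,500 increments; reduction = 14 × €72 = €1,008, leaving €1,260.
At €142,200 — income exceeds €118,700 by €23,500, which is 16 full-or-partial €1,500 increments; reduction = 16 × €72 = €1,152, leaving €1,116.
Lost: €1,260 − €1,116 = €144.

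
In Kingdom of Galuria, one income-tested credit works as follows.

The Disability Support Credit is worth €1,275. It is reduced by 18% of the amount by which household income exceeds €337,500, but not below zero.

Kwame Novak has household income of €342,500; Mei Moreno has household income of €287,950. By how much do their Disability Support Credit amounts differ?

Kwame (€342,500): Disability Support Credit: 18% of the €5,000 excess over €337,500 is €900; credit = €1,275 − €900 = €375.
Mei (€287,950): Disability Support Credit: €287,950 is at or below the €337,500 threshold, so the full €1,275 applies.
Difference: |€375 − €1,275| = €900.

€900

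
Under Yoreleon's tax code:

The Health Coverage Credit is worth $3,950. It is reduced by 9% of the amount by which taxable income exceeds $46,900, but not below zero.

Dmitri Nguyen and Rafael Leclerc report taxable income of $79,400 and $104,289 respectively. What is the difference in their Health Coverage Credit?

$1,025

Dmitri ($79,400): Health Coverage Credit: 9% of the $32,500 excess over $46,900 is $2,925; credit = $3,950 − $2,925 = $1,025.
Rafael ($104,289): Health Coverage Credit: 9% of the $57,389 excess over $46,900 is $5,165.01 ≥ base, so the credit is $0.
Difference: |$1,025 − $0| = $1,025.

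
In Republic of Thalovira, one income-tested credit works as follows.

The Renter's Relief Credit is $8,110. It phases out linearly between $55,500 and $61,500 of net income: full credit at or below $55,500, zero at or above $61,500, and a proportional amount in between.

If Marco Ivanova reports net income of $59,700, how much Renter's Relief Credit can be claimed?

Renter's Relief Credit: $59,700 is $4,200 into a $6,000 phase-out range, leaving 1,800/6,000 of the credit: $8,110 × 1,800/6,000 = $2,433.

$2,433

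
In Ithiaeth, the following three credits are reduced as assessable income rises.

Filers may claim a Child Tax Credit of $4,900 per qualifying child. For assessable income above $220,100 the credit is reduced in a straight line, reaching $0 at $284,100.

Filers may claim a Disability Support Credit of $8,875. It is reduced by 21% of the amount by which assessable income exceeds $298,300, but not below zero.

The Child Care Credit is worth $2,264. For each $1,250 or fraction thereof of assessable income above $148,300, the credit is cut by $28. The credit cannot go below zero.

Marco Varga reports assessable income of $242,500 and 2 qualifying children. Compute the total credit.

$15,381

Child Tax Credit: base = 2 × $4,900 = $9,800. $242,500 is $22,400 into a $64,000 phase-out range, leaving 41,600/64,000 of the credit: $9,800 × 41,600/64,000 = $6,370.
Disability Support Credit: $242,500 is at or below the $298,300 threshold, so the full $8,875 applies.
Child Care Credit: income exceeds $148,300 by $94,200, which is 76 full-or-partial $1,250 increments; reduction = 76 × $28 = $2,128, leaving $136.
Total: $6,370 + $8,875 + $136 = $15,381.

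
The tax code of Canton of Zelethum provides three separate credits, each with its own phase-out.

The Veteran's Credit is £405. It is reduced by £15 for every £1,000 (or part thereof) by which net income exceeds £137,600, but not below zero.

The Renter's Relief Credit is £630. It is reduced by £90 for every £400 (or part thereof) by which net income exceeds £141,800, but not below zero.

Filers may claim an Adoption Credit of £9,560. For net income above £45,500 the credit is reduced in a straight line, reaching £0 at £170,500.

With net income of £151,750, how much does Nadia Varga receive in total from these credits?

Veteran's Credit: income exceeds £137,600 by £14,150, which is 15 full-or-partial £1,000 increments; reduction = 15 × £15 = £225, leaving £180.
Renter's Relief Credit: income exceeds £141,800 by £9,950 → 25 increments × £90 = £2,250 ≥ base, so the credit is £0.
Adoption Credit: £151,750 is £106,250 into a £125,000 phase-out range, leaving 18,750/125,000 of the credit: £9,560 × 18,750/125,000 = £1,434.
Total: £180 + £0 + £1,434 = £1,614.

£1,614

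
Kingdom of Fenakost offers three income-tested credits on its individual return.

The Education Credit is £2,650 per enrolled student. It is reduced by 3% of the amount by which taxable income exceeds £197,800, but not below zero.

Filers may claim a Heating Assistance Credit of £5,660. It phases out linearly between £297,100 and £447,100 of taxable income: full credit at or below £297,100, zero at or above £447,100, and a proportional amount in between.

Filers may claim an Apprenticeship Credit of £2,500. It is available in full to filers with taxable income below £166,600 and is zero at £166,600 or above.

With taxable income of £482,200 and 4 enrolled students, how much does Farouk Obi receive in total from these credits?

Education Credit: base = 4 × £2,650 = £10,600. 3% of the £284,400 excess over £197,800 is £8,532; credit = £10,600 − £8,532 = £2,068.
Heating Assistance Credit: £482,200 is at or above £447,100, so the credit is £0.
Apprenticeship Credit: £482,200 meets or exceeds the £166,600 cutoff, so the credit is £0.
Total: £2,068 + £0 + £0 = £2,068.

£2,068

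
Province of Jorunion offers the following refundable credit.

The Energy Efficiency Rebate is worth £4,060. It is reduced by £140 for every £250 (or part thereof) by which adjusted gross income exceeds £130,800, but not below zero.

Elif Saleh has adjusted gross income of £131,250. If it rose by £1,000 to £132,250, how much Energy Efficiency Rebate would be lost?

At £131,250 — income exceeds £130,800 by £450, which is 2 full-or-partial £250 increments; reduction = 2 × £140 = £280, leaving £3,780.
At £132,250 — income exceeds £130,800 by £1,450, which is 6 full-or-partial £250 increments; reduction = 6 × £140 = £840, leaving £3,220.
Lost: £3,780 − £3,220 = £560.

£560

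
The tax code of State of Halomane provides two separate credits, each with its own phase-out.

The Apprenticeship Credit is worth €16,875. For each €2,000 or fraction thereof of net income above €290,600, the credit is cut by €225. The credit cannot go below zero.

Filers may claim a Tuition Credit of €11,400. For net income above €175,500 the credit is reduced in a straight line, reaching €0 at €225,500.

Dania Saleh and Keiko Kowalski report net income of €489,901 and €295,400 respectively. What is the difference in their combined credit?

€16,200

Dania (€489,901): Apprenticeship Credit: income exceeds €290,600 by €199,301 → 100 increments × €225 = €22,500 ≥ base, so the credit is €0. Tuition Credit: €489,901 is at or above €225,500, so the credit is €0. total €0 + €0 = €0
Keiko (€295,400): Apprenticeship Credit: income exceeds €290,600 by €4,800, which is 3 full-or-partial €2,000 increments; reduction = 3 × €225 = €675, leaving €16,200. Tuition Credit: €295,400 is at or above €225,500, so the credit is €0. total €16,200 + €0 = €16,200
Difference: |€0 − €16,200| = €16,200.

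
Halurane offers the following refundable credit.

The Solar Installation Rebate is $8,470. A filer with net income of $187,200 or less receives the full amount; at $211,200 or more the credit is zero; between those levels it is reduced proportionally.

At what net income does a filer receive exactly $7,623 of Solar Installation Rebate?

$189,600

$7,623 is 7,623/8,470 of the full $8,470, so 847/8,470 of the $24,000 range has been used: income = $187,200 + $24,000 × 847/8,470 = $189,600.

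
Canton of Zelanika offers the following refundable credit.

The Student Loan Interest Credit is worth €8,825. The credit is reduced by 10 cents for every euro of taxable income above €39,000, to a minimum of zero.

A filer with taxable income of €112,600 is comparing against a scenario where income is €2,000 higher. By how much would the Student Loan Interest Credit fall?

€200

At €112,600 — 10% of the €73,600 excess over €39,000 is €7,360; credit = €8,825 − €7,360 = €1,465.
At €114,600 — 10% of the €75,600 excess over €39,000 is €7,560; credit = €8,825 − €7,560 = €1,265.
Lost: €1,465 − €1,265 = €200.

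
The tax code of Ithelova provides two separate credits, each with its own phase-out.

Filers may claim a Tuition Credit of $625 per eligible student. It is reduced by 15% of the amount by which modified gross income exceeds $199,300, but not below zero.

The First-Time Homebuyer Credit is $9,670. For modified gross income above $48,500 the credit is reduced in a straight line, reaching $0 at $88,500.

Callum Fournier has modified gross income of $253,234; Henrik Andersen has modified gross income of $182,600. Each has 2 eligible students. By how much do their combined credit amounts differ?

$1,250

Callum ($253,234): Tuition Credit: base = 2 × $625 = $1,250. 15% of the $53,934 excess over $199,300 is $8,090.10 ≥ base, so the credit is $0. First-Time Homebuyer Credit: $253,234 is at or above $88,500, so the credit is $0. total $0 + $0 = $0
Henrik ($182,600): Tuition Credit: base = 2 × $625 = $1,250. $182,600 is at or below the $199,300 threshold, so the full $1,250 applies. First-Time Homebuyer Credit: $182,600 is at or above $88,500, so the credit is $0. total $1,250 + $0 = $1,250
Difference: |$0 − $1,250| = $1,250.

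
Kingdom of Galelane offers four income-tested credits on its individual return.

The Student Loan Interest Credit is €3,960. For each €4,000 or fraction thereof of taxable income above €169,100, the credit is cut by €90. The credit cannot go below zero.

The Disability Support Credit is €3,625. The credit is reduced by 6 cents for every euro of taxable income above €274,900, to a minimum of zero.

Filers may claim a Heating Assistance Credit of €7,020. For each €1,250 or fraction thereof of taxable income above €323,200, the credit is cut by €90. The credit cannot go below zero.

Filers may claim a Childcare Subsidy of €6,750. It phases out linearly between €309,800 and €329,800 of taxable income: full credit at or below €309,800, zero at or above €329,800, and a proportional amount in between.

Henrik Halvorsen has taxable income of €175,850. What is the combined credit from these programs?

€21,175

Student Loan Interest Credit: income exceeds €169,100 by €6,750, which is 2 full-or-partial €4,000 increments; reduction = 2 × €90 = €180, leaving €3,780.
Disability Support Credit: €175,850 is at or below the €274,900 threshold, so the full €3,625 applies.
Heating Assistance Credit: €175,850 is at or below the €323,200 threshold, so the full €7,020 applies.
Childcare Subsidy: €175,850 is at or below the €309,800 threshold, so the full €6,750 applies.
Total: €3,780 + €3,625 + €7,020 + €6,750 = €21,175.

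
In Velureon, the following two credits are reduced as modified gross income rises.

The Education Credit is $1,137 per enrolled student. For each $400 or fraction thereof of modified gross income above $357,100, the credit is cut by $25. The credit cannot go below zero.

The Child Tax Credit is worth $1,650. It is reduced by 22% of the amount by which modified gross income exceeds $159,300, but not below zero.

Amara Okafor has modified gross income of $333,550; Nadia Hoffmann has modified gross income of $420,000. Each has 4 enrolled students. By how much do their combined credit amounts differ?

$3,950

Amara ($333,550): Education Credit: base = 4 × $1,137 = $4,548. $333,550 is at or below the $357,100 threshold, so the full $4,548 applies. Child Tax Credit: 22% of the $174,250 excess over $159,300 is $38,335 ≥ base, so the credit is $0. total $4,548 + $0 = $4,548
Nadia ($420,000): Education Credit: base = 4 × $1,137 = $4,548. income exceeds $357,100 by $62,900, which is 158 full-or-partial $400 increments; reduction = 158 × $25 = $3,950, leaving $598. Child Tax Credit: 22% of the $260,700 excess over $159,300 is $57,354 ≥ base, so the credit is $0. total $598 + $0 = $598
Difference: |$4,548 − $598| = $3,950.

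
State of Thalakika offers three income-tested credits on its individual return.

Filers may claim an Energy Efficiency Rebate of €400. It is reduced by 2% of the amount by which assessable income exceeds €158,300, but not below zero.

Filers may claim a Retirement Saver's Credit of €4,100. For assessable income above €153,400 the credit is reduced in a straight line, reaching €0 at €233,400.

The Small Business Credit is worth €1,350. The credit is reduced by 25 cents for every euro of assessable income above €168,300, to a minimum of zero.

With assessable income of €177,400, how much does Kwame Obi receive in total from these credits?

€2,888

Energy Efficiency Rebate: 2% of the €19,100 excess over €158,300 is €382; credit = €400 − €382 = €18.
Retirement Saver's Credit: €177,400 is €24,000 into a €80,000 phase-out range, leaving 56,000/80,000 of the credit: €4,100 × 56,000/80,000 = €2,870.
Small Business Credit: 25% of the €9,100 excess over €168,300 is €2,275 ≥ base, so the credit is €0.
Total: €18 + €2,870 + €0 = €2,888.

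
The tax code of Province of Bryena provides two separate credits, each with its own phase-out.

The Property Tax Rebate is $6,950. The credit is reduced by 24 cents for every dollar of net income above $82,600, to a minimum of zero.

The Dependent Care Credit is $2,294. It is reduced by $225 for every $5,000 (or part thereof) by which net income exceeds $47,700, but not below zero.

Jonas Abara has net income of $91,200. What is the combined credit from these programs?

Property Tax Rebate: 24% of the $8,600 excess over $82,600 is $2,064; credit = $6,950 − $2,064 = $4,886.
Dependent Care Credit: income exceeds $47,700 by $43,500, which is 9 full-or-partial $5,000 increments; reduction = 9 × $225 = $2,025, leaving $269.
Total: $4,886 + $269 = $5,155.

$5,155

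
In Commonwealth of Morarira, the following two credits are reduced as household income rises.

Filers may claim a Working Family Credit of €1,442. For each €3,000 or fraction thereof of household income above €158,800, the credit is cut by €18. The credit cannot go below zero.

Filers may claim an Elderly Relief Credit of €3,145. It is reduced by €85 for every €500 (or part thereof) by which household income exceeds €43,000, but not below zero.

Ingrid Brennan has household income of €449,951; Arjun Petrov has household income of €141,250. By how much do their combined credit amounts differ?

€1,442

Ingrid (€449,951): Working Family Credit: income exceeds €158,800 by €291,151 → 98 increments × €18 = €1,764 ≥ base, so the credit is €0. Elderly Relief Credit: income exceeds €43,000 by €406,951 → 814 increments × €85 = €69,190 ≥ base, so the credit is €0. total €0 + €0 = €0
Arjun (€141,250): Working Family Credit: €141,250 is at or below the €158,800 threshold, so the full €1,442 applies. Elderly Relief Credit: income exceeds €43,000 by €98,250 → 197 increments × €85 = €16,745 ≥ base, so the credit is €0. total €1,442 + €0 = €1,442
Difference: |€0 − €1,442| = €1,442.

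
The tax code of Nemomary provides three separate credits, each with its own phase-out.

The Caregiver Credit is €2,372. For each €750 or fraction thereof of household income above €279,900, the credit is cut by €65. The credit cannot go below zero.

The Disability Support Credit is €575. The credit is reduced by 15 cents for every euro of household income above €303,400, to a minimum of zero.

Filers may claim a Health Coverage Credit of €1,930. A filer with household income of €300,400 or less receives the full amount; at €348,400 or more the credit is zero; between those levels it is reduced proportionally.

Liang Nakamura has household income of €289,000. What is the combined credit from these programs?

Caregiver Credit: income exceeds €279,900 by €9,100, which is 13 full-or-partial €750 increments; reduction = 13 × €65 = €845, leaving €1,527.
Disability Support Credit: €289,000 is at or below the €303,400 threshold, so the full €575 applies.
Health Coverage Credit: €289,000 is at or below the €300,400 threshold, so the full €1,930 applies.
Total: €1,527 + €575 + €1,930 = €4,032.

€4,032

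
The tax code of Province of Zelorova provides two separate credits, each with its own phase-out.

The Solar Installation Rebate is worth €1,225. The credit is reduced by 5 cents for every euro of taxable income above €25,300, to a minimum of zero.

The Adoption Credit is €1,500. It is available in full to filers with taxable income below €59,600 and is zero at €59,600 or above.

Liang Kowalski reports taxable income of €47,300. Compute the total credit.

€1,625

Solar Installation Rebate: 5% of the €22,000 excess over €25,300 is €1,100; credit = €1,225 − €1,100 = €125.
Adoption Credit: €47,300 is below the €59,600 cutoff, so the full €1,500 applies.
Total: €125 + €1,500 = €1,625.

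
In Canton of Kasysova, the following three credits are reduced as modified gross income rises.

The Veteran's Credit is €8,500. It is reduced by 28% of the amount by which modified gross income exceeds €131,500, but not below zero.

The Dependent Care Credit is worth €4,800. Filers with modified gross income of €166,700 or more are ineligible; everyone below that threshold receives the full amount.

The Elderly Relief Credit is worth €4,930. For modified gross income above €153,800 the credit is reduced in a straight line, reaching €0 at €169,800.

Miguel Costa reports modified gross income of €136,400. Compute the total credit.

Veteran's Credit: 28% of the €4,900 excess over €131,500 is €1,372; credit = €8,500 − €1,372 = €7,128.
Dependent Care Credit: €136,400 is below the €166,700 cutoff, so the full €4,800 applies.
Elderly Relief Credit: €136,400 is at or below the €153,800 threshold, so the full €4,930 applies.
Total: €7,128 + €4,800 + €4,930 = €16,858.

€16,858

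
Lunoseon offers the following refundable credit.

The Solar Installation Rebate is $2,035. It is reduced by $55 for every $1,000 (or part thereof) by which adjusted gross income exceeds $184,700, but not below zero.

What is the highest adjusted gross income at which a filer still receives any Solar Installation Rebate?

$220,700

After 36 increments the reduction is 36 × $55 = $1,980, leaving $55; one more increment wipes it out. Increment 36 ends at excess 36 × $1,000 = $36,000, so the highest qualifying income is $184,700 + $36,000 = $220,700.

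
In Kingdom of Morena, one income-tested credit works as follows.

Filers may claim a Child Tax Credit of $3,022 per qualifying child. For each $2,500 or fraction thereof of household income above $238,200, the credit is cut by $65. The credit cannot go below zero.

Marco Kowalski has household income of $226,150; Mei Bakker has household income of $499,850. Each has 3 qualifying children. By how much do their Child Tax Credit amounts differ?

Marco ($226,150): Child Tax Credit: base = 3 × $3,022 = $9,066. $226,150 is at or below the $238,200 threshold, so the full $9,066 applies.
Mei ($499,850): Child Tax Credit: base = 3 × $3,022 = $9,066. income exceeds $238,200 by $261,650, which is 105 full-or-partial $2,500 increments; reduction = 105 × $65 = $6,825, leaving $2,241.
Difference: |$9,066 − $2,241| = $6,825.

$6,825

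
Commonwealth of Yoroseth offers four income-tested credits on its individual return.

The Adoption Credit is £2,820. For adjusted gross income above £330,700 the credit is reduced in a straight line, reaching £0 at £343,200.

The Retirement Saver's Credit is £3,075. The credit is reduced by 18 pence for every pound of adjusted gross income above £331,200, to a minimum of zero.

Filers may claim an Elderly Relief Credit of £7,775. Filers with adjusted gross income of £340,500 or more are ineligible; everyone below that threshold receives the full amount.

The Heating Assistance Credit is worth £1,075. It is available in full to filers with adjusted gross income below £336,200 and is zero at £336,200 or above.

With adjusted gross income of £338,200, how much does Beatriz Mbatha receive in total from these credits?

£10,718

Adoption Credit: £338,200 is £7,500 into a £12,500 phase-out range, leaving 5,000/12,500 of the credit: £2,820 × 5,000/12,500 = £1,128.
Retirement Saver's Credit: 18% of the £7,000 excess over £331,200 is £1,260; credit = £3,075 − £1,260 = £1,815.
Elderly Relief Credit: £338,200 is below the £340,500 cutoff, so the full £7,775 applies.
Heating Assistance Credit: £338,200 meets or exceeds the £336,200 cutoff, so the credit is £0.
Total: £1,128 + £1,815 + £7,775 + £0 = £10,718.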